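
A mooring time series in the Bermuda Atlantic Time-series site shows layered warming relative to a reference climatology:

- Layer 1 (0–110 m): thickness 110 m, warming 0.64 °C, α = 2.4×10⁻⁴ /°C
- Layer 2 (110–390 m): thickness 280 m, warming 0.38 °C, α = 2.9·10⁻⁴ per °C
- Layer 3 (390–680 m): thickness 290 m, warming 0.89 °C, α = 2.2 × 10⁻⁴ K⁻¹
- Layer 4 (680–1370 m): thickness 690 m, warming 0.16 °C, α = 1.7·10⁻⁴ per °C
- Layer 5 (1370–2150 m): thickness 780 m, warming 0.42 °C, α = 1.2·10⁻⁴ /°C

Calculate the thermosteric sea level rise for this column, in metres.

0.163 m of thermosteric rise

Layer 1: 0.64 × 2.4×10⁻⁴ × 110 = 0.016896 m
Layer 2: 0.38 × 2.9×10⁻⁴ × 280 = 0.030856 m
390–680 m: 290 × 0.89 × 2.2×10⁻⁴ = 0.056782 m
Layer 4: 1.7×10⁻⁴ × 0.16 × 690 = 0.018768 m
1370–2150 m: 780 × 0.42 × 1.2×10⁻⁴ = 0.039312 m
Δh = 0.016896 + 0.030856 + 0.056782 + 0.018768 + 0.039312 = 0.162614 m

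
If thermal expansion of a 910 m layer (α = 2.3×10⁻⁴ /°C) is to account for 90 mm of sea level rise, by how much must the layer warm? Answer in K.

ΔT = Δh/(αH) = 0.09 / (2.3×10⁻⁴ × 910) ≈ 0.4300 K

0.430 K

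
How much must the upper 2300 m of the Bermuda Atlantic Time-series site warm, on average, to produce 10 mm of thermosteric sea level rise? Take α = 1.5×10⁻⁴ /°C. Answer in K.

0.029 K

ΔT = Δh/(αH) = 0.01 / (1.5×10⁻⁴ × 2300) ≈ 0.02899 K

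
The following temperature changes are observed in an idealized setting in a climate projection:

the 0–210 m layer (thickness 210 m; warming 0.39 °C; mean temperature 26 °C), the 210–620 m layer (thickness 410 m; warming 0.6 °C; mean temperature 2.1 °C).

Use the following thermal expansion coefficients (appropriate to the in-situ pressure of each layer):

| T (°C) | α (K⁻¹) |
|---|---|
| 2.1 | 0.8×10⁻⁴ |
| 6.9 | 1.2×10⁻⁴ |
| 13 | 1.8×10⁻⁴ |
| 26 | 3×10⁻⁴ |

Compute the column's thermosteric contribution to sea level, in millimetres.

Layer 1 at 26 °C → α = 3×10⁻⁴ K⁻¹
Layer 2 at 2.1 °C → α = 0.8×10⁻⁴ K⁻¹
3×10⁻⁴ × 0.39 × 210 = 0.02457 m
0.8×10⁻⁴ × 410 × 0.6 = 0.01968 m
Δh = 0.02457 + 0.01968 = 0.04425 m

44.3 mm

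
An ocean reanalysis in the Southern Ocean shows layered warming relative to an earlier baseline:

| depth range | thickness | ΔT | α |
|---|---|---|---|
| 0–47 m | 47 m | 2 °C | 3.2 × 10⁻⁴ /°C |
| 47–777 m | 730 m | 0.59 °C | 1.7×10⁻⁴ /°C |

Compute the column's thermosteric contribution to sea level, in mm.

3.2×10⁻⁴ × 47 × 2 = 0.03008 m
Layer 2: 1.7×10⁻⁴ × 730 × 0.59 = 0.073219 m
Δh = 0.03008 + 0.073219 = 0.103299 m

100 mm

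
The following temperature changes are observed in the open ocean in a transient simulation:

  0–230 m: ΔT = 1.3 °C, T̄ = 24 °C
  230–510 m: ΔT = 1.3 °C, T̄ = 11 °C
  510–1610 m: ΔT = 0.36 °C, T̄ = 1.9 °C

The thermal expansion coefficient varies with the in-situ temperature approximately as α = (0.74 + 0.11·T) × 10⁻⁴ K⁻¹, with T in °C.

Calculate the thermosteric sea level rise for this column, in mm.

Layer 1: α = (0.74 + 0.11×24)×10⁻⁴ = 3.38×10⁻⁴ K⁻¹
Layer 2: α = (0.74 + 0.11×11)×10⁻⁴ = 1.95×10⁻⁴ K⁻¹
Layer 3: α = (0.74 + 0.11×1.9)×10⁻⁴ = 0.949×10⁻⁴ K⁻¹
Layer 1: 3.38×10⁻⁴ × 1.3 × 230 = 0.101062 m
230–510 m: 1.3 × 280 × 1.95×10⁻⁴ = 0.07098 m
Layer 3: 0.949×10⁻⁴ × 0.36 × 1100 = 0.0375804 m
Δh = 0.101062 + 0.07098 + 0.0375804 = 0.2096224 m

210 mm of thermosteric rise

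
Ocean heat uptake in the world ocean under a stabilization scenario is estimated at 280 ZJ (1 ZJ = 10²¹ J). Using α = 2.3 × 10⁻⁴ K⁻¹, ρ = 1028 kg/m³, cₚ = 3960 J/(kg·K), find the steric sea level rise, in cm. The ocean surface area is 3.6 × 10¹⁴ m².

Per unit area: Q = 280×10²¹ / (3.6×10¹⁴) ≈ 7.778×10⁸ J/m²
Δh = αQ/(ρcₚ) = 2.3×10⁻⁴ × 7.778×10⁸ / (1028 × 3960) ≈ 0.043945 m

about 4.39 cm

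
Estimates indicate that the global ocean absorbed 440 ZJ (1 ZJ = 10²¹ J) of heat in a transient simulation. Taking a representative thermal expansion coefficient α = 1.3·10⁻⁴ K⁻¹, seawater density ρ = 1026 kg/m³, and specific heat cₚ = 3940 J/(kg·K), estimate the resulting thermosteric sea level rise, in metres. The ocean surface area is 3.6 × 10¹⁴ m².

Per unit area: Q = 440×10²¹ / (3.6×10¹⁴) ≈ 1.222×10⁹ J/m²
Δh = αQ/(ρcₚ) = 1.3×10⁻⁴ × 1.222×10⁹ / (1026 × 3940) ≈ 0.039298 m

Δh ≈ 0.0393 m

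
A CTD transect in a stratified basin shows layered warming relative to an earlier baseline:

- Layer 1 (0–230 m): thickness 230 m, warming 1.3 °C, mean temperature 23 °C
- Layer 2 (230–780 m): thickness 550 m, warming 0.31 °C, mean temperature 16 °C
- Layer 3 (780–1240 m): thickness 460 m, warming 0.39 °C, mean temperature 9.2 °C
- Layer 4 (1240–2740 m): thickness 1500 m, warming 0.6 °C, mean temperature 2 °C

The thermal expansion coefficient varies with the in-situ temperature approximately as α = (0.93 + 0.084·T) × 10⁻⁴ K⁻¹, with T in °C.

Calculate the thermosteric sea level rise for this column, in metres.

Δh ≈ 0.254 m

Layer 1: α = (0.93 + 0.084×23)×10⁻⁴ = 2.862×10⁻⁴ K⁻¹
Layer 2: α = (0.93 + 0.084×16)×10⁻⁴ = 2.274×10⁻⁴ K⁻¹
Layer 3: α = (0.93 + 0.084×9.2)×10⁻⁴ = 1.7028×10⁻⁴ K⁻¹
Layer 4: α = (0.93 + 0.084×2)×10⁻⁴ = 1.098×10⁻⁴ K⁻¹
1.3 × 230 × 2.862×10⁻⁴ = 0.0855738 m
230–780 m: 550 × 2.274×10⁻⁴ × 0.31 = 0.0387717 m
460 × 0.39 × 1.7028×10⁻⁴ = 0.030548232 m
Layer 4: 1500 × 0.6 × 1.098×10⁻⁴ = 0.09882 m
Δh = 0.0855738 + 0.0387717 + 0.030548232 + 0.09882 = 0.253713732 m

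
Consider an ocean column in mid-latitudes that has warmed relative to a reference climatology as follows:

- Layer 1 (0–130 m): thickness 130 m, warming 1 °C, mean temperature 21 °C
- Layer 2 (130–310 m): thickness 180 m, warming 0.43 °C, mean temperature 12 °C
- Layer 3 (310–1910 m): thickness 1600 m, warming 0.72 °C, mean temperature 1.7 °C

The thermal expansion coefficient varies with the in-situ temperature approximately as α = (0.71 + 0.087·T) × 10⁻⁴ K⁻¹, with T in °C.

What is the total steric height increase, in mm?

Layer 1: α = (0.71 + 0.087×21)×10⁻⁴ = 2.537×10⁻⁴ K⁻¹
Layer 2: α = (0.71 + 0.087×12)×10⁻⁴ = 1.754×10⁻⁴ K⁻¹
Layer 3: α = (0.71 + 0.087×1.7)×10⁻⁴ = 0.8579×10⁻⁴ K⁻¹
Layer 1: 1 × 2.537×10⁻⁴ × 130 = 0.032981 m
130–310 m: 0.43 × 1.754×10⁻⁴ × 180 = 0.01357596 m
Layer 3: 1600 × 0.72 × 0.8579×10⁻⁴ = 0.09883008 m
Δh = 0.032981 + 0.01357596 + 0.09883008 = 0.14538704 m ≈ 145 mm

145 mm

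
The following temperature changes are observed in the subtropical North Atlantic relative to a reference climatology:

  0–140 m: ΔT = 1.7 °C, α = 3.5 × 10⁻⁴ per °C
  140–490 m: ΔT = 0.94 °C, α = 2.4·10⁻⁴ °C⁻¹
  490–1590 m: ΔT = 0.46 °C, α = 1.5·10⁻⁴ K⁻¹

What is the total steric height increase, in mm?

about 238 mm

1.7 × 140 × 3.5×10⁻⁴ = 0.08330 m
0.94 × 2.4×10⁻⁴ × 350 = 0.07896 m
490–1590 m: 0.46 × 1100 × 1.5×10⁻⁴ = 0.07590 m
Δh = 0.08330 + 0.07896 + 0.07590 = 0.23816 m ≈ 238 mm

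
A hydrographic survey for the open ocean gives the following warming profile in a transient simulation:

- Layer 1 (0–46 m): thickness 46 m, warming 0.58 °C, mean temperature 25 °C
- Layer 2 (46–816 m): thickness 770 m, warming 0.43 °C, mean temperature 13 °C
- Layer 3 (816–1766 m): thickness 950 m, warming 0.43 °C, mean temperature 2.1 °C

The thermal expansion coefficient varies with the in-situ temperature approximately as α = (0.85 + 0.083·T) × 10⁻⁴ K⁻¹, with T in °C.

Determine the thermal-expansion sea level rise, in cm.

Layer 1: α = (0.85 + 0.083×25)×10⁻⁴ = 2.925×10⁻⁴ K⁻¹
Layer 2: α = (0.85 + 0.083×13)×10⁻⁴ = 1.929×10⁻⁴ K⁻¹
Layer 3: α = (0.85 + 0.083×2.1)×10⁻⁴ = 1.0243×10⁻⁴ K⁻¹
Layer 1: 46 × 0.58 × 2.925×10⁻⁴ = 0.0078039 m
Layer 2: 1.929×10⁻⁴ × 770 × 0.43 = 0.06386919 m
0.43 × 950 × 1.0243×10⁻⁴ = 0.041842655 m
Δh = 0.0078039 + 0.06386919 + 0.041842655 = 0.113515745 m ≈ 11.4 cm

about 11.4 cm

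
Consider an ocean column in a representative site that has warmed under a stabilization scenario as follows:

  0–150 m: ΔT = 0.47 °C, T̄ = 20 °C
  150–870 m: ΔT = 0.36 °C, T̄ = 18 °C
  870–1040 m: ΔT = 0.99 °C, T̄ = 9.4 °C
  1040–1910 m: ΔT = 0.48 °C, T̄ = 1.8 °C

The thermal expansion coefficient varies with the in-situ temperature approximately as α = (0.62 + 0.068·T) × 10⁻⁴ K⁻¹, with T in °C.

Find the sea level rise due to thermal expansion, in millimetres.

Layer 1: α = (0.62 + 0.068×20)×10⁻⁴ = 1.98×10⁻⁴ K⁻¹
Layer 2: α = (0.62 + 0.068×18)×10⁻⁴ = 1.844×10⁻⁴ K⁻¹
Layer 3: α = (0.62 + 0.068×9.4)×10⁻⁴ = 1.2592×10⁻⁴ K⁻¹
Layer 4: α = (0.62 + 0.068×1.8)×10⁻⁴ = 0.7424×10⁻⁴ K⁻¹
Layer 1: 0.47 × 1.98×10⁻⁴ × 150 = 0.013959 m
150–870 m: 0.36 × 720 × 1.844×10⁻⁴ = 0.04779648 m
Layer 3: 1.2592×10⁻⁴ × 0.99 × 170 = 0.021192336 m
0.7424×10⁻⁴ × 0.48 × 870 = 0.031002624 m
Δh = 0.013959 + 0.04779648 + 0.021192336 + 0.031002624 = 0.11395044 m ≈ 110 mm

110 mm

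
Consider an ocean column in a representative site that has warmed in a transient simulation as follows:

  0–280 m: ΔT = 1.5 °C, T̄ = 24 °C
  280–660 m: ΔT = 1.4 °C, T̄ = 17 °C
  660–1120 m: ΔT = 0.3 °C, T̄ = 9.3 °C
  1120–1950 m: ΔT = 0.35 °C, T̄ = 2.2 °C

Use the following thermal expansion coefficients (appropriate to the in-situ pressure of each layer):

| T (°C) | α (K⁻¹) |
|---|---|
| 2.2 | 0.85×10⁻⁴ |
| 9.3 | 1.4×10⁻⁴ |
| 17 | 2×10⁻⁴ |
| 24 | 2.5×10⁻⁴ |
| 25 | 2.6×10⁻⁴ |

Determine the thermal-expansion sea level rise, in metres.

Δh ≈ 0.26 m

Layer 1 at 24 °C → α = 2.5×10⁻⁴ K⁻¹
Layer 2 at 17 °C → α = 2×10⁻⁴ K⁻¹
Layer 3 at 9.3 °C → α = 1.4×10⁻⁴ K⁻¹
Layer 4 at 2.2 °C → α = 0.85×10⁻⁴ K⁻¹
Layer 1: 2.5×10⁻⁴ × 1.5 × 280 = 0.10500 m
280–660 m: 1.4 × 2×10⁻⁴ × 380 = 0.10640 m
460 × 1.4×10⁻⁴ × 0.3 = 0.01932 m
0.85×10⁻⁴ × 830 × 0.35 = 0.0246925 m
Δh = 0.10500 + 0.10640 + 0.01932 + 0.0246925 = 0.2554125 m ≈ 0.26 m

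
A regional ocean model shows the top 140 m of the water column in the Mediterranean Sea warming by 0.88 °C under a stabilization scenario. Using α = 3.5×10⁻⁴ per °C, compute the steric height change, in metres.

about 0.0431 m

Δh = αΔT·H = 3.5×10⁻⁴ × 0.88 × 140 = 0.04312 m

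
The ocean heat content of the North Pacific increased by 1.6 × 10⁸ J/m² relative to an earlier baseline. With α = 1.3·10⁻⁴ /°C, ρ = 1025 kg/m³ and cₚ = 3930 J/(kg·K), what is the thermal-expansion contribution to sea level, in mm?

Δh = 5.2 mm

Δh = αQ/(ρcₚ) = 1.3×10⁻⁴ × 1.6×10⁸ / (1025 × 3930) ≈ 0.0051635 m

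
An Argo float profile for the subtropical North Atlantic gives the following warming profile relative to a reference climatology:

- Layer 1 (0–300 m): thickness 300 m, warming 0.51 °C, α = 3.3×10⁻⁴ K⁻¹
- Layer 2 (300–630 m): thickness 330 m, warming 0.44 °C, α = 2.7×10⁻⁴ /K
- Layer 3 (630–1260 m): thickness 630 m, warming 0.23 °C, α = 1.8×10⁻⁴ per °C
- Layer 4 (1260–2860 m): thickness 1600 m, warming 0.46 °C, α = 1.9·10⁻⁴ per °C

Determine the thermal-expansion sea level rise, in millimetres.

256 mm of thermosteric rise

Layer 1: 0.51 × 300 × 3.3×10⁻⁴ = 0.05049 m
300–630 m: 2.7×10⁻⁴ × 330 × 0.44 = 0.039204 m
630–1260 m: 1.8×10⁻⁴ × 0.23 × 630 = 0.026082 m
Layer 4: 1600 × 1.9×10⁻⁴ × 0.46 = 0.13984 m
Δh = 0.05049 + 0.039204 + 0.026082 + 0.13984 = 0.255616 m ≈ 256 mm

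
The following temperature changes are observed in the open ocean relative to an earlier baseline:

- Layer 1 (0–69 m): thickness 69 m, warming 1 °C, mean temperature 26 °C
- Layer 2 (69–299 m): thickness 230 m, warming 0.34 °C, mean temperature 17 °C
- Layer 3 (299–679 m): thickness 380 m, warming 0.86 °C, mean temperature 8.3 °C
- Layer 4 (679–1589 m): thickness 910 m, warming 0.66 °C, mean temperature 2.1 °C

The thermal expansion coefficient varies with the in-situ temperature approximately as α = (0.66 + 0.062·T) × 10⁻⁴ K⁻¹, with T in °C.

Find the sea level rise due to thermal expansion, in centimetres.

Layer 1: α = (0.66 + 0.062×26)×10⁻⁴ = 2.272×10⁻⁴ K⁻¹
Layer 2: α = (0.66 + 0.062×17)×10⁻⁴ = 1.714×10⁻⁴ K⁻¹
Layer 3: α = (0.66 + 0.062×8.3)×10⁻⁴ = 1.1746×10⁻⁴ K⁻¹
Layer 4: α = (0.66 + 0.062×2.1)×10⁻⁴ = 0.7902×10⁻⁴ K⁻¹
69 × 1 × 2.272×10⁻⁴ = 0.0156768 m
Layer 2: 1.714×10⁻⁴ × 230 × 0.34 = 0.01340348 m
1.1746×10⁻⁴ × 0.86 × 380 = 0.038385928 m
Layer 4: 910 × 0.66 × 0.7902×10⁻⁴ = 0.047459412 m
Δh = 0.0156768 + 0.01340348 + 0.038385928 + 0.047459412 = 0.11492562 m ≈ 11.5 cm

11.5 cm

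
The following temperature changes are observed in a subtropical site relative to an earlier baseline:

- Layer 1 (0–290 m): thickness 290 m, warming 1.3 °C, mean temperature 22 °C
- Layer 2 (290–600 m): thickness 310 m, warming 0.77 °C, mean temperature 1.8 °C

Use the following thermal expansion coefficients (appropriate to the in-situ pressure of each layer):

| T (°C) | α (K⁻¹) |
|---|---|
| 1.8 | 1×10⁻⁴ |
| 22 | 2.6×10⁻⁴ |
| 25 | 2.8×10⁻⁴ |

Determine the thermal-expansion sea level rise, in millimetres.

Δh = 122 mm

Layer 1 at 22 °C → α = 2.6×10⁻⁴ K⁻¹
Layer 2 at 1.8 °C → α = 1×10⁻⁴ K⁻¹
0–290 m: 1.3 × 290 × 2.6×10⁻⁴ = 0.09802 m
0.77 × 1×10⁻⁴ × 310 = 0.02387 m
Δh = 0.09802 + 0.02387 = 0.12189 m ≈ 122 mm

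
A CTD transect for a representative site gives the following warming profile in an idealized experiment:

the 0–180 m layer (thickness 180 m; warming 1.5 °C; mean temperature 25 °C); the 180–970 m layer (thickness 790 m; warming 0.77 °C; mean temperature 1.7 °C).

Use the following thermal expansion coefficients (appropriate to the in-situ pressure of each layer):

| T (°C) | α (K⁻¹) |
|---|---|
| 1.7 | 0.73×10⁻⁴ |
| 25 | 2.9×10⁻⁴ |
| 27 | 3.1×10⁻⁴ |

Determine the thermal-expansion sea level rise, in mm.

about 123 mm

Layer 1 at 25 °C → α = 2.9×10⁻⁴ K⁻¹
Layer 2 at 1.7 °C → α = 0.73×10⁻⁴ K⁻¹
0–180 m: 2.9×10⁻⁴ × 180 × 1.5 = 0.07830 m
Layer 2: 790 × 0.73×10⁻⁴ × 0.77 = 0.0444059 m
Δh = 0.07830 + 0.0444059 = 0.1227059 m ≈ 123 mm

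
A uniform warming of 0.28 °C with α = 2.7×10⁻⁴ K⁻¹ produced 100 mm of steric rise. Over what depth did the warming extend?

H = Δh/(αΔT) = 0.1 / (2.7×10⁻⁴ × 0.28) ≈ 1323 m

1300 m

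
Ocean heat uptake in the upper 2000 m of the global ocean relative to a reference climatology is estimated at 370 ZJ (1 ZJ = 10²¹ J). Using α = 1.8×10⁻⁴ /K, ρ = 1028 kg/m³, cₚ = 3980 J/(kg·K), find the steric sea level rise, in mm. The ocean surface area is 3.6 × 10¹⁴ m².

Per unit area: Q = 370×10²¹ / (3.6×10¹⁴) ≈ 1.028×10⁹ J/m²
Δh = αQ/(ρcₚ) = 1.8×10⁻⁴ × 1.028×10⁹ / (1028 × 3980) ≈ 0.045226 m

Δh = 45.2 mm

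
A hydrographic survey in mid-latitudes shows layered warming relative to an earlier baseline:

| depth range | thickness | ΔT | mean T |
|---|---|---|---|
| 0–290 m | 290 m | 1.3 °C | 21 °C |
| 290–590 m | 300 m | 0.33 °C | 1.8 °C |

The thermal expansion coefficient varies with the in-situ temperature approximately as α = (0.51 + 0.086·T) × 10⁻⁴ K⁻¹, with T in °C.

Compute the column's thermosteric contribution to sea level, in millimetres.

Layer 1: α = (0.51 + 0.086×21)×10⁻⁴ = 2.316×10⁻⁴ K⁻¹
Layer 2: α = (0.51 + 0.086×1.8)×10⁻⁴ = 0.6648×10⁻⁴ K⁻¹
290 × 1.3 × 2.316×10⁻⁴ = 0.0873132 m
Layer 2: 300 × 0.33 × 0.6648×10⁻⁴ = 0.00658152 m
Δh = 0.0873132 + 0.00658152 = 0.09389472 m

Δh ≈ 93.9 mm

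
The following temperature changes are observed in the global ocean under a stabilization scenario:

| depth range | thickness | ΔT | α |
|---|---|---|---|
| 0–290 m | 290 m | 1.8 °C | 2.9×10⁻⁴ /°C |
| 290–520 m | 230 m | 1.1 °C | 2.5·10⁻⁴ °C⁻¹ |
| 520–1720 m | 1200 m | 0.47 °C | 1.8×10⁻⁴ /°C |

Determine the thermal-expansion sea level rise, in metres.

0.316 m

290 × 2.9×10⁻⁴ × 1.8 = 0.15138 m
Layer 2: 2.5×10⁻⁴ × 230 × 1.1 = 0.06325 m
Layer 3: 1200 × 0.47 × 1.8×10⁻⁴ = 0.10152 m
Δh = 0.15138 + 0.06325 + 0.10152 = 0.31615 m ≈ 0.316 m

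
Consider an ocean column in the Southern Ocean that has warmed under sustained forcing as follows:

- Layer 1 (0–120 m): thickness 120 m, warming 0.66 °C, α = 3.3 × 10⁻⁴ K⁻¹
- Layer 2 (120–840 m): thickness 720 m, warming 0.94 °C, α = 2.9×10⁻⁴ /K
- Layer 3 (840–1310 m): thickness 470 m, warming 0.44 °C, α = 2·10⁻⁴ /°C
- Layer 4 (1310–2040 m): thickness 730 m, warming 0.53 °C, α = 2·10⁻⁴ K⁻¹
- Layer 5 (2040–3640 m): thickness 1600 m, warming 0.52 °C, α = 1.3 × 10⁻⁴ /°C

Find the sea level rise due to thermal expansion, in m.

0.66 × 120 × 3.3×10⁻⁴ = 0.026136 m
2.9×10⁻⁴ × 720 × 0.94 = 0.196272 m
Layer 3: 0.44 × 470 × 2×10⁻⁴ = 0.04136 m
Layer 4: 2×10⁻⁴ × 0.53 × 730 = 0.07738 m
2040–3640 m: 1600 × 0.52 × 1.3×10⁻⁴ = 0.10816 m
Δh = 0.026136 + 0.196272 + 0.04136 + 0.07738 + 0.10816 = 0.449308 m ≈ 0.449 m

Δh = 0.449 m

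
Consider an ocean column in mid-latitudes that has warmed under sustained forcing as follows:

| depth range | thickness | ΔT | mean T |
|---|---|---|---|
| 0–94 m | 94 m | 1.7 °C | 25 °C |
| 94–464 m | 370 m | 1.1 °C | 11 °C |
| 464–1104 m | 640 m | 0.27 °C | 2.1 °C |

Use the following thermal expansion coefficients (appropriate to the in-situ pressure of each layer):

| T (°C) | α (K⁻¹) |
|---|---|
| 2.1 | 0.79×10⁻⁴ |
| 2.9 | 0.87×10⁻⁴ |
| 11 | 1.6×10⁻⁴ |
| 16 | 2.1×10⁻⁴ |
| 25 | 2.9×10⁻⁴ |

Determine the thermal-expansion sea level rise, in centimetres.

Layer 1 at 25 °C → α = 2.9×10⁻⁴ K⁻¹
Layer 2 at 11 °C → α = 1.6×10⁻⁴ K⁻¹
Layer 3 at 2.1 °C → α = 0.79×10⁻⁴ K⁻¹
0–94 m: 94 × 1.7 × 2.9×10⁻⁴ = 0.046342 m
94–464 m: 1.6×10⁻⁴ × 1.1 × 370 = 0.06512 m
464–1104 m: 640 × 0.27 × 0.79×10⁻⁴ = 0.0136512 m
Δh = 0.046342 + 0.06512 + 0.0136512 = 0.1251132 m

Δh ≈ 12.5 cm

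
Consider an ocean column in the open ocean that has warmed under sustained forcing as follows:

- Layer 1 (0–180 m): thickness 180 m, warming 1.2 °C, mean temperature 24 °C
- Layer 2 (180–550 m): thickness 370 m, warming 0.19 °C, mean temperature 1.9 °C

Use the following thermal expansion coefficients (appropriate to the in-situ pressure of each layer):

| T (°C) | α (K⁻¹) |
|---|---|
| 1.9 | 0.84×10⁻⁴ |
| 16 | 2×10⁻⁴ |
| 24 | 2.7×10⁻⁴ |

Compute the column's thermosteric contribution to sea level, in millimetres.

64.2 mm

Layer 1 at 24 °C → α = 2.7×10⁻⁴ K⁻¹
Layer 2 at 1.9 °C → α = 0.84×10⁻⁴ K⁻¹
180 × 2.7×10⁻⁴ × 1.2 = 0.05832 m
Layer 2: 370 × 0.84×10⁻⁴ × 0.19 = 0.0059052 m
Δh = 0.05832 + 0.0059052 = 0.0642252 m ≈ 64.2 mm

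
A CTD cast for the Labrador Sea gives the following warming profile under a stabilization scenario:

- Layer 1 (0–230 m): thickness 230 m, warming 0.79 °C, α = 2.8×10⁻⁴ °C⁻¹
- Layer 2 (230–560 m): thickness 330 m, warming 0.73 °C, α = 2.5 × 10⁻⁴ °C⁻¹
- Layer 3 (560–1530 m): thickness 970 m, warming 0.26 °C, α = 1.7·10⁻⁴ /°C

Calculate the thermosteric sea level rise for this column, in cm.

15.4 cm of thermosteric rise

Layer 1: 0.79 × 230 × 2.8×10⁻⁴ = 0.050876 m
230–560 m: 0.73 × 2.5×10⁻⁴ × 330 = 0.060225 m
560–1530 m: 0.26 × 1.7×10⁻⁴ × 970 = 0.042874 m
Δh = 0.050876 + 0.060225 + 0.042874 = 0.153975 m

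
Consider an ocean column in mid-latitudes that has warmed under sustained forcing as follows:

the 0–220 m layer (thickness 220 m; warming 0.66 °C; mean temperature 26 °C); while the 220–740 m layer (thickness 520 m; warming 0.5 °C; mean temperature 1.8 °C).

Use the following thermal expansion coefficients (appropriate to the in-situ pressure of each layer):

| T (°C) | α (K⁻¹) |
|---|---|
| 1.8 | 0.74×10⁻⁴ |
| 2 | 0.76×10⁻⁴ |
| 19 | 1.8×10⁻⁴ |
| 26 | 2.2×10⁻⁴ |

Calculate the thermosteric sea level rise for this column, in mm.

51.2 mm of thermosteric rise

Layer 1 at 26 °C → α = 2.2×10⁻⁴ K⁻¹
Layer 2 at 1.8 °C → α = 0.74×10⁻⁴ K⁻¹
Layer 1: 220 × 2.2×10⁻⁴ × 0.66 = 0.031944 m
Layer 2: 0.74×10⁻⁴ × 0.5 × 520 = 0.01924 m
Δh = 0.031944 + 0.01924 = 0.051184 m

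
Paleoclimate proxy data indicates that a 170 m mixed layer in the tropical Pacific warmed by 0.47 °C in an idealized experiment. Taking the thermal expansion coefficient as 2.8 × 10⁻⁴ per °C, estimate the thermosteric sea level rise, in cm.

Δh = αΔT·H = 2.8×10⁻⁴ × 0.47 × 170 = 0.022372 m

about 2.24 cm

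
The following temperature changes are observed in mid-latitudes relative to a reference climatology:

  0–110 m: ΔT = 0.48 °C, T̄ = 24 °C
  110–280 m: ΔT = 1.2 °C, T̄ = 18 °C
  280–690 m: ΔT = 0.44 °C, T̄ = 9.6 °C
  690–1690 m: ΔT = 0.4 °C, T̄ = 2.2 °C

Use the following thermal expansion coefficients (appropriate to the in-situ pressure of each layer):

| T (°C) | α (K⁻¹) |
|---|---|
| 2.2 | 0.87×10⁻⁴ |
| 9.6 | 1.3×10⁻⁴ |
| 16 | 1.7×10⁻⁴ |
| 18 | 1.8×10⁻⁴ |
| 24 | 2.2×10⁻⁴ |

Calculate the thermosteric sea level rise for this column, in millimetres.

Layer 1 at 24 °C → α = 2.2×10⁻⁴ K⁻¹
Layer 2 at 18 °C → α = 1.8×10⁻⁴ K⁻¹
Layer 3 at 9.6 °C → α = 1.3×10⁻⁴ K⁻¹
Layer 4 at 2.2 °C → α = 0.87×10⁻⁴ K⁻¹
0–110 m: 110 × 2.2×10⁻⁴ × 0.48 = 0.011616 m
110–280 m: 1.8×10⁻⁴ × 1.2 × 170 = 0.03672 m
280–690 m: 0.44 × 1.3×10⁻⁴ × 410 = 0.023452 m
1000 × 0.4 × 0.87×10⁻⁴ = 0.03480 m
Δh = 0.011616 + 0.03672 + 0.023452 + 0.03480 = 0.106588 m ≈ 110 mm

110 mm of thermosteric rise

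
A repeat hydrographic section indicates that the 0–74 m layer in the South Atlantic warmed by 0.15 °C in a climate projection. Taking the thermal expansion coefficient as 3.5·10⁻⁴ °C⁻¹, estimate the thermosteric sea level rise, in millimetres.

Δh = αΔT·H = 3.5×10⁻⁴ × 0.15 × 74 = 0.003885 m

3.9 mm of thermosteric rise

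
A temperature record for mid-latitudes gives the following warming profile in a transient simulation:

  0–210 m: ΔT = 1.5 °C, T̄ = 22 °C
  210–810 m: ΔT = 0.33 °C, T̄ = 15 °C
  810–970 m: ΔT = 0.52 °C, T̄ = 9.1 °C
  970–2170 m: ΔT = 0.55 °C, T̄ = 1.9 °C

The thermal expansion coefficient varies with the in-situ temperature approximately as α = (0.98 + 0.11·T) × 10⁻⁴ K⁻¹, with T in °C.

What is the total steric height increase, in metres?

0.25 m

Layer 1: α = (0.98 + 0.11×22)×10⁻⁴ = 3.4×10⁻⁴ K⁻¹
Layer 2: α = (0.98 + 0.11×15)×10⁻⁴ = 2.63×10⁻⁴ K⁻¹
Layer 3: α = (0.98 + 0.11×9.1)×10⁻⁴ = 1.981×10⁻⁴ K⁻¹
Layer 4: α = (0.98 + 0.11×1.9)×10⁻⁴ = 1.189×10⁻⁴ K⁻¹
Layer 1: 210 × 1.5 × 3.4×10⁻⁴ = 0.10710 m
210–810 m: 2.63×10⁻⁴ × 600 × 0.33 = 0.052074 m
1.981×10⁻⁴ × 160 × 0.52 = 0.01648192 m
970–2170 m: 1200 × 0.55 × 1.189×10⁻⁴ = 0.078474 m
Δh = 0.10710 + 0.052074 + 0.01648192 + 0.078474 = 0.25412992 m ≈ 0.25 m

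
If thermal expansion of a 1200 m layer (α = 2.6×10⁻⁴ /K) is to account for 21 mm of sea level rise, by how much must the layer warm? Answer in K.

ΔT = Δh/(αH) = 0.021 / (2.6×10⁻⁴ × 1200) ≈ 0.06731 K

0.0673 K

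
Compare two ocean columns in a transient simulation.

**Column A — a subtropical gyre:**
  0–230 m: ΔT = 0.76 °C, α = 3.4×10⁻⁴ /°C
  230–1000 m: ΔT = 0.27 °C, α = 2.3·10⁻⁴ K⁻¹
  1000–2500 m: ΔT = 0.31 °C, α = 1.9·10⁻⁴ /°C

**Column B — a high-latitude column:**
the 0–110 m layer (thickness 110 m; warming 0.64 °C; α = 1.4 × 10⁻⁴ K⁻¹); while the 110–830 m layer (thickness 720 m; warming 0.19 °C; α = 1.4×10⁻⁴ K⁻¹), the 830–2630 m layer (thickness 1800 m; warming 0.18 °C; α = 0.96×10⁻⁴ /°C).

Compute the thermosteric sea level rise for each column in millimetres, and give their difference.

Δh_A ≈ 200 mm, Δh_B ≈ 60 mm; difference ≈ 140 mm

A 0–230 m: 3.4×10⁻⁴ × 0.76 × 230 = 0.059432 m
A 230–1000 m: 2.3×10⁻⁴ × 0.27 × 770 = 0.047817 m
A Layer 3: 1500 × 1.9×10⁻⁴ × 0.31 = 0.08835 m
A total: 0.195599 m
B 0–110 m: 1.4×10⁻⁴ × 110 × 0.64 = 0.009856 m
B 1.4×10⁻⁴ × 720 × 0.19 = 0.019152 m
B 830–2630 m: 0.18 × 0.96×10⁻⁴ × 1800 = 0.031104 m
B total: 0.060112 m
Difference: 0.195599 − 0.060112 = 0.135487 m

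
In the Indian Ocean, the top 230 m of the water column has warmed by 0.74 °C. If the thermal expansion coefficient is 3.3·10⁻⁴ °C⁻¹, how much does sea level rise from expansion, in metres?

Δh = αΔT·H = 3.3×10⁻⁴ × 0.74 × 230 = 0.056166 m

Δh = 0.0562 m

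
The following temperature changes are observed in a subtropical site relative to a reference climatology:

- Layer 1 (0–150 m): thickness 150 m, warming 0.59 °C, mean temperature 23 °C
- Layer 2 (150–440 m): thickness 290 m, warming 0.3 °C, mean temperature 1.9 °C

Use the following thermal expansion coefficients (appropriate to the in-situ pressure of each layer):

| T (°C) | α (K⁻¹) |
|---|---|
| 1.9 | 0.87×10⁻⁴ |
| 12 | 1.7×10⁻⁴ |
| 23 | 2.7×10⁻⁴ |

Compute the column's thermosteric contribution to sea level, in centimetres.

Δh ≈ 3.15 cm

Layer 1 at 23 °C → α = 2.7×10⁻⁴ K⁻¹
Layer 2 at 1.9 °C → α = 0.87×10⁻⁴ K⁻¹
150 × 0.59 × 2.7×10⁻⁴ = 0.023895 m
Layer 2: 0.3 × 0.87×10⁻⁴ × 290 = 0.007569 m
Δh = 0.023895 + 0.007569 = 0.031464 m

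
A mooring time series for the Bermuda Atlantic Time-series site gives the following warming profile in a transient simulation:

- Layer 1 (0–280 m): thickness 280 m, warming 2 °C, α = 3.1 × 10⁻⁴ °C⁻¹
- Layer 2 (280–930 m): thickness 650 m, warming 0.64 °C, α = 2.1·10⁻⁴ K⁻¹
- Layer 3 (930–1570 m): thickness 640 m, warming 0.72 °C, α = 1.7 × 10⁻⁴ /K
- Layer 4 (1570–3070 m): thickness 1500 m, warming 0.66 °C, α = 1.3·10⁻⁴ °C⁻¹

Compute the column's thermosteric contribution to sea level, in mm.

468 mm

0–280 m: 280 × 2 × 3.1×10⁻⁴ = 0.17360 m
2.1×10⁻⁴ × 650 × 0.64 = 0.08736 m
640 × 0.72 × 1.7×10⁻⁴ = 0.078336 m
1570–3070 m: 1.3×10⁻⁴ × 0.66 × 1500 = 0.12870 m
Δh = 0.17360 + 0.08736 + 0.078336 + 0.12870 = 0.467996 m ≈ 468 mm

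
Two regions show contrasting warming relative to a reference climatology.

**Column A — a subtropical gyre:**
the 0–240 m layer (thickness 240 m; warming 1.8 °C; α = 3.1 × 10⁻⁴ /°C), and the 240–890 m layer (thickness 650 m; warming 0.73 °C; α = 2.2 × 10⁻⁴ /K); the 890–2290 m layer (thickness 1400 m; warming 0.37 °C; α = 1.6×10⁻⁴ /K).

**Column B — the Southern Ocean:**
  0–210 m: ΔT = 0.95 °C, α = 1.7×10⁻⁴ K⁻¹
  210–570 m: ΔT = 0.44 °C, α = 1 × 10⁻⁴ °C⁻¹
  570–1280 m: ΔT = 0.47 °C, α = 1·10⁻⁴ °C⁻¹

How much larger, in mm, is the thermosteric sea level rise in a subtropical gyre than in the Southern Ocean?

238 mm larger

A 240 × 1.8 × 3.1×10⁻⁴ = 0.13392 m
A 240–890 m: 2.2×10⁻⁴ × 0.73 × 650 = 0.10439 m
A 1.6×10⁻⁴ × 0.37 × 1400 = 0.08288 m
A total: 0.32119 m
B 1.7×10⁻⁴ × 210 × 0.95 = 0.033915 m
B Layer 2: 360 × 0.44 × 1×10⁻⁴ = 0.01584 m
B Layer 3: 1×10⁻⁴ × 710 × 0.47 = 0.03337 m
B total: 0.083125 m
Difference: 0.32119 − 0.083125 = 0.238065 m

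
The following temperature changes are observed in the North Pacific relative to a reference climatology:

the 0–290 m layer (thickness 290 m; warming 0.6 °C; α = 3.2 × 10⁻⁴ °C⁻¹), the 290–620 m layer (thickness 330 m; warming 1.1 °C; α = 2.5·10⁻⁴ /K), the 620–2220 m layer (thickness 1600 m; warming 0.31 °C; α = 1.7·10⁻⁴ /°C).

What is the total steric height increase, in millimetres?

Layer 1: 290 × 3.2×10⁻⁴ × 0.6 = 0.05568 m
Layer 2: 330 × 2.5×10⁻⁴ × 1.1 = 0.09075 m
Layer 3: 1600 × 1.7×10⁻⁴ × 0.31 = 0.08432 m
Δh = 0.05568 + 0.09075 + 0.08432 = 0.23075 m

231 mm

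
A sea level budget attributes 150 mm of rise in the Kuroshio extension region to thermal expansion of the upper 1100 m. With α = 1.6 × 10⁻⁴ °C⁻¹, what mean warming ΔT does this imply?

about 0.85 K

ΔT = Δh/(αH) = 0.15 / (1.6×10⁻⁴ × 1100) ≈ 0.8523 K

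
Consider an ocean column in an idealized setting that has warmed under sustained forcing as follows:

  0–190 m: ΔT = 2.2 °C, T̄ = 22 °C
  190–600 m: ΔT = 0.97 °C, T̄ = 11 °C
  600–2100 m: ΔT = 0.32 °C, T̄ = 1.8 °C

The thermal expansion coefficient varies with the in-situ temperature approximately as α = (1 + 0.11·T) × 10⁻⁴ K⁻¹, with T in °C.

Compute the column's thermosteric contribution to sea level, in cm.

29 cm

Layer 1: α = (1 + 0.11×22)×10⁻⁴ = 3.42×10⁻⁴ K⁻¹
Layer 2: α = (1 + 0.11×11)×10⁻⁴ = 2.21×10⁻⁴ K⁻¹
Layer 3: α = (1 + 0.11×1.8)×10⁻⁴ = 1.198×10⁻⁴ K⁻¹
2.2 × 190 × 3.42×10⁻⁴ = 0.142956 m
190–600 m: 0.97 × 410 × 2.21×10⁻⁴ = 0.0878917 m
Layer 3: 1.198×10⁻⁴ × 0.32 × 1500 = 0.057504 m
Δh = 0.142956 + 0.0878917 + 0.057504 = 0.2883517 m ≈ 29 cm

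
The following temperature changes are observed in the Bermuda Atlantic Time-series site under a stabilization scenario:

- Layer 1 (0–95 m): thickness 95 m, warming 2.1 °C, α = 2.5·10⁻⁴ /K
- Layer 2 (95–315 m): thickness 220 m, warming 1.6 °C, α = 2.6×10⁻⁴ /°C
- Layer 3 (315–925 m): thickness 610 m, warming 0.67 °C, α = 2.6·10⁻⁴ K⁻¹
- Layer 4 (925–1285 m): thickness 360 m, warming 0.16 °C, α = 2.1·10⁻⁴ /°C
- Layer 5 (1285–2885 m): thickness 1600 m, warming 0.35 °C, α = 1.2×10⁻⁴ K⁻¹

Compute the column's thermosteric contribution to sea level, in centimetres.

2.1 × 2.5×10⁻⁴ × 95 = 0.049875 m
95–315 m: 2.6×10⁻⁴ × 220 × 1.6 = 0.09152 m
Layer 3: 2.6×10⁻⁴ × 0.67 × 610 = 0.106262 m
2.1×10⁻⁴ × 360 × 0.16 = 0.012096 m
1600 × 0.35 × 1.2×10⁻⁴ = 0.06720 m
Δh = 0.049875 + 0.09152 + 0.106262 + 0.012096 + 0.06720 = 0.326953 m

32.7 cm of thermosteric rise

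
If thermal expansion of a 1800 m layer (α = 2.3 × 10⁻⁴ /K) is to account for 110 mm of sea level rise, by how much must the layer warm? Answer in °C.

0.266 °C

ΔT = Δh/(αH) = 0.11 / (2.3×10⁻⁴ × 1800) ≈ 0.2657 °C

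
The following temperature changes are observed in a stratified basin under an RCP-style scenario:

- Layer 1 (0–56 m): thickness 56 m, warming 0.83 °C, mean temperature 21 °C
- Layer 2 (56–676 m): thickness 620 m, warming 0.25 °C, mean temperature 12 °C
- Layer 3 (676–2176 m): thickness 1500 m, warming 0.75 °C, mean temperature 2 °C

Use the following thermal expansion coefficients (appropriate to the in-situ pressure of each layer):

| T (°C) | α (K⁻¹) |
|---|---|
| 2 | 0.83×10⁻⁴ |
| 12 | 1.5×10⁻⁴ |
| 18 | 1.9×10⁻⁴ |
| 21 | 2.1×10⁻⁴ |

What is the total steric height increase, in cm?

Layer 1 at 21 °C → α = 2.1×10⁻⁴ K⁻¹
Layer 2 at 12 °C → α = 1.5×10⁻⁴ K⁻¹
Layer 3 at 2 °C → α = 0.83×10⁻⁴ K⁻¹
2.1×10⁻⁴ × 0.83 × 56 = 0.0097608 m
Layer 2: 0.25 × 1.5×10⁻⁴ × 620 = 0.02325 m
676–2176 m: 1500 × 0.75 × 0.83×10⁻⁴ = 0.093375 m
Δh = 0.0097608 + 0.02325 + 0.093375 = 0.1263858 m

12.6 cm of thermosteric rise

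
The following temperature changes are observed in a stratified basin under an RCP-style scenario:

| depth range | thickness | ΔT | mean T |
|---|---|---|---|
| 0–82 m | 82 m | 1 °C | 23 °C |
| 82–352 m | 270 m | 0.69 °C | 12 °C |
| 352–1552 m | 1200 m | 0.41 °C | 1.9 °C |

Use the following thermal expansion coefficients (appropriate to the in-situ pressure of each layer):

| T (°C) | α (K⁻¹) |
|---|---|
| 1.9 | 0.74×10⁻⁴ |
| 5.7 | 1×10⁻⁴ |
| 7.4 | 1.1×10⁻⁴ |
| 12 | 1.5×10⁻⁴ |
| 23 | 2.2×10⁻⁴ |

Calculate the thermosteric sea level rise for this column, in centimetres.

Δh ≈ 8.2 cm

Layer 1 at 23 °C → α = 2.2×10⁻⁴ K⁻¹
Layer 2 at 12 °C → α = 1.5×10⁻⁴ K⁻¹
Layer 3 at 1.9 °C → α = 0.74×10⁻⁴ K⁻¹
2.2×10⁻⁴ × 1 × 82 = 0.01804 m
Layer 2: 270 × 1.5×10⁻⁴ × 0.69 = 0.027945 m
352–1552 m: 1200 × 0.74×10⁻⁴ × 0.41 = 0.036408 m
Δh = 0.01804 + 0.027945 + 0.036408 = 0.082393 m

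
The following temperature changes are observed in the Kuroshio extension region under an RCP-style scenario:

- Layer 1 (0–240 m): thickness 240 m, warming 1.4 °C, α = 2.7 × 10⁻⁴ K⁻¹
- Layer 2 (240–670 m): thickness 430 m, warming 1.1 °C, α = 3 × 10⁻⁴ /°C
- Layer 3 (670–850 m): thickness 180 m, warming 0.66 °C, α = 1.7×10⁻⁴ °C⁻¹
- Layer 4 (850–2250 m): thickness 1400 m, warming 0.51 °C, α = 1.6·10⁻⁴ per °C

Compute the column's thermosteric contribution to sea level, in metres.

Δh = 0.37 m

0–240 m: 240 × 1.4 × 2.7×10⁻⁴ = 0.09072 m
Layer 2: 3×10⁻⁴ × 1.1 × 430 = 0.14190 m
1.7×10⁻⁴ × 0.66 × 180 = 0.020196 m
Layer 4: 1.6×10⁻⁴ × 1400 × 0.51 = 0.11424 m
Δh = 0.09072 + 0.14190 + 0.020196 + 0.11424 = 0.367056 m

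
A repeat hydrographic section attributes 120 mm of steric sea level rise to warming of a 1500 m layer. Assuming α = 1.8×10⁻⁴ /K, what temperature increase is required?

ΔT = Δh/(αH) = 0.12 / (1.8×10⁻⁴ × 1500) ≈ 0.4444 K

about 0.444 K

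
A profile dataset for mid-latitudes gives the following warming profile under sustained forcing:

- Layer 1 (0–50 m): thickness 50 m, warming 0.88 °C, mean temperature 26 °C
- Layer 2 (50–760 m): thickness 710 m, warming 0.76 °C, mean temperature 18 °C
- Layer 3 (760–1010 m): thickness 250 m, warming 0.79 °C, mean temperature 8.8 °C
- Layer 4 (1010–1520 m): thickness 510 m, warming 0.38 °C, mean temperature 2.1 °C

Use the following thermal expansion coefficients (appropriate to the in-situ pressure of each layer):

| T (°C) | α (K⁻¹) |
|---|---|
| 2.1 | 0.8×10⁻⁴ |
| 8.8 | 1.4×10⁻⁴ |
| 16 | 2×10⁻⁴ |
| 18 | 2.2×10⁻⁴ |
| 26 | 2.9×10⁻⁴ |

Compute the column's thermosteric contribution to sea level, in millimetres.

Layer 1 at 26 °C → α = 2.9×10⁻⁴ K⁻¹
Layer 2 at 18 °C → α = 2.2×10⁻⁴ K⁻¹
Layer 3 at 8.8 °C → α = 1.4×10⁻⁴ K⁻¹
Layer 4 at 2.1 °C → α = 0.8×10⁻⁴ K⁻¹
0.88 × 2.9×10⁻⁴ × 50 = 0.01276 m
Layer 2: 2.2×10⁻⁴ × 710 × 0.76 = 0.118712 m
1.4×10⁻⁴ × 0.79 × 250 = 0.02765 m
Layer 4: 0.8×10⁻⁴ × 0.38 × 510 = 0.015504 m
Δh = 0.01276 + 0.118712 + 0.02765 + 0.015504 = 0.174626 m ≈ 175 mm

175 mm of thermosteric rise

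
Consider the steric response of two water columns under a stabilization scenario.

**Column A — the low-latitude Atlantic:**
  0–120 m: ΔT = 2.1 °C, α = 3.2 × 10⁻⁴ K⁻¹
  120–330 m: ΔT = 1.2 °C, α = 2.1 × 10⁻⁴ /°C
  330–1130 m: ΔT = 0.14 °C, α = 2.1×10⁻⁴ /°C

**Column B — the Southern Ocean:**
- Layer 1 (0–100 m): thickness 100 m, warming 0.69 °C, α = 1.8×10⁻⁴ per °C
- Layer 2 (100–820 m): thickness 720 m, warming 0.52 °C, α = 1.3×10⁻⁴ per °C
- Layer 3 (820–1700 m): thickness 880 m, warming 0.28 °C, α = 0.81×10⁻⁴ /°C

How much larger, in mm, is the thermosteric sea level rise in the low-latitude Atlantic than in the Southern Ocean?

A 120 × 3.2×10⁻⁴ × 2.1 = 0.08064 m
A 120–330 m: 2.1×10⁻⁴ × 1.2 × 210 = 0.05292 m
A Layer 3: 800 × 2.1×10⁻⁴ × 0.14 = 0.02352 m
A total: 0.15708 m
B 0.69 × 1.8×10⁻⁴ × 100 = 0.01242 m
B Layer 2: 0.52 × 720 × 1.3×10⁻⁴ = 0.048672 m
B 0.81×10⁻⁴ × 0.28 × 880 = 0.0199584 m
B total: 0.0810504 m
Difference: 0.15708 − 0.0810504 = 0.0760296 m

Δh_A − Δh_B ≈ 76.0 mm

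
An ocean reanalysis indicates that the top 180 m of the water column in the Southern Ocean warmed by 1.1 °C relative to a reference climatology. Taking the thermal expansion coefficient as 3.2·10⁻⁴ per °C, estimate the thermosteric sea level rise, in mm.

Δh ≈ 63.4 mm

Δh = αΔT·H = 3.2×10⁻⁴ × 1.1 × 180 = 0.06336 m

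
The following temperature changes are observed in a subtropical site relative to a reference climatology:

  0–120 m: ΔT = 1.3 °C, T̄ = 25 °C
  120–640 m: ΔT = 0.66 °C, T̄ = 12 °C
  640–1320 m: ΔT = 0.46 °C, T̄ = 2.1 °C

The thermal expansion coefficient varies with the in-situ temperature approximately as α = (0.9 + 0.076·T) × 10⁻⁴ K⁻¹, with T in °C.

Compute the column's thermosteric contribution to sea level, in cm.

Layer 1: α = (0.9 + 0.076×25)×10⁻⁴ = 2.8×10⁻⁴ K⁻¹
Layer 2: α = (0.9 + 0.076×12)×10⁻⁴ = 1.812×10⁻⁴ K⁻¹
Layer 3: α = (0.9 + 0.076×2.1)×10⁻⁴ = 1.0596×10⁻⁴ K⁻¹
Layer 1: 120 × 1.3 × 2.8×10⁻⁴ = 0.04368 m
Layer 2: 1.812×10⁻⁴ × 520 × 0.66 = 0.06218784 m
1.0596×10⁻⁴ × 680 × 0.46 = 0.033144288 m
Δh = 0.04368 + 0.06218784 + 0.033144288 = 0.139012128 m ≈ 13.9 cm

13.9 cm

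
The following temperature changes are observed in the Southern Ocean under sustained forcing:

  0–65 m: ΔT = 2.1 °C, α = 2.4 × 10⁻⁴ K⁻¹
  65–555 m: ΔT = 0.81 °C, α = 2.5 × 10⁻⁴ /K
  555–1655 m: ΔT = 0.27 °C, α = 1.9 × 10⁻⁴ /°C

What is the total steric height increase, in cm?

0–65 m: 2.1 × 2.4×10⁻⁴ × 65 = 0.03276 m
Layer 2: 490 × 0.81 × 2.5×10⁻⁴ = 0.099225 m
Layer 3: 1100 × 0.27 × 1.9×10⁻⁴ = 0.05643 m
Δh = 0.03276 + 0.099225 + 0.05643 = 0.188415 m

Δh ≈ 18.8 cm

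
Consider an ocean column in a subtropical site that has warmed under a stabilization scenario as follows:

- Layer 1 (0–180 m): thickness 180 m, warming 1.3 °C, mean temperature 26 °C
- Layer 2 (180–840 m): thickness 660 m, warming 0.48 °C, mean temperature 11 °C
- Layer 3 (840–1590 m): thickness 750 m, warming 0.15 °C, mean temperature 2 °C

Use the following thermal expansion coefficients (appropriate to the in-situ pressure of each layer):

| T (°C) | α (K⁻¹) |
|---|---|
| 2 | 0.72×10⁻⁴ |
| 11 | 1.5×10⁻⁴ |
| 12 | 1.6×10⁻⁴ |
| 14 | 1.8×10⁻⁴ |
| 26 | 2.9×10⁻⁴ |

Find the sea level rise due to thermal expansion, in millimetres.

Layer 1 at 26 °C → α = 2.9×10⁻⁴ K⁻¹
Layer 2 at 11 °C → α = 1.5×10⁻⁴ K⁻¹
Layer 3 at 2 °C → α = 0.72×10⁻⁴ K⁻¹
0–180 m: 1.3 × 2.9×10⁻⁴ × 180 = 0.06786 m
1.5×10⁻⁴ × 0.48 × 660 = 0.04752 m
0.15 × 750 × 0.72×10⁻⁴ = 0.00810 m
Δh = 0.06786 + 0.04752 + 0.00810 = 0.12348 m

123 mm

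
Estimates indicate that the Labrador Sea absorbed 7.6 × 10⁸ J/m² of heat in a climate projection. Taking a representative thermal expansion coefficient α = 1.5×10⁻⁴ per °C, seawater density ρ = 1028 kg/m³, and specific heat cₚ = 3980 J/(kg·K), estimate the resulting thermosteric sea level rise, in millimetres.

Δh = αQ/(ρcₚ) = 1.5×10⁻⁴ × 7.6×10⁸ / (1028 × 3980) ≈ 0.027863 m

Δh = 27.9 mm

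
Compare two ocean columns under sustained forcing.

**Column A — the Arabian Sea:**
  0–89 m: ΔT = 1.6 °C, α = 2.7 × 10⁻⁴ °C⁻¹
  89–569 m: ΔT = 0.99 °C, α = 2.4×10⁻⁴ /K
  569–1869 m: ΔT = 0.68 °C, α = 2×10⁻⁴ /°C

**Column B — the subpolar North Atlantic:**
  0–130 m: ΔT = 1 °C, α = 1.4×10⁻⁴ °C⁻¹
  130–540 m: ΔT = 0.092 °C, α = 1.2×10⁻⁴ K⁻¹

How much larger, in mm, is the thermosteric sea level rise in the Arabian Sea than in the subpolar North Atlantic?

A Layer 1: 1.6 × 89 × 2.7×10⁻⁴ = 0.038448 m
A 480 × 0.99 × 2.4×10⁻⁴ = 0.114048 m
A Layer 3: 0.68 × 2×10⁻⁴ × 1300 = 0.17680 m
A total: 0.329296 m
B Layer 1: 1.4×10⁻⁴ × 1 × 130 = 0.01820 m
B 130–540 m: 410 × 0.092 × 1.2×10⁻⁴ = 0.0045264 m
B total: 0.0227264 m
Difference: 0.329296 − 0.0227264 = 0.3065696 m

307 mm larger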